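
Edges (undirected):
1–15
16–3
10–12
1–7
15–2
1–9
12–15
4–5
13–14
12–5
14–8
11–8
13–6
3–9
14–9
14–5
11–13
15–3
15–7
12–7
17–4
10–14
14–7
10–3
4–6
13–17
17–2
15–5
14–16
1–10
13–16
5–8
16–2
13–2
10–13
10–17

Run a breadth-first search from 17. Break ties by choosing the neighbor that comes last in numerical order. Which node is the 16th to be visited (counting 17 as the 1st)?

Visit 17; enqueue 13, 10, 4, 2 → queue [13, 10, 4, 2]
Visit 13; enqueue 16, 14, 11, 6 → queue [10, 4, 2, 16, 14, 11, 6]
Visit 10; enqueue 12, 3, 1 → queue [4, 2, 16, 14, 11, 6, 12, 3, 1]
Visit 4; enqueue 5 → queue [2, 16, 14, 11, 6, 12, 3, 1, 5]
Visit 2; enqueue 15 → queue [16, 14, 11, 6, 12, 3, 1, 5, 15]
Visit 16 → queue [14, 11, 6, 12, 3, 1, 5, 15]
Visit 14; enqueue 9, 8, 7 → queue [11, 6, 12, 3, 1, 5, 15, 9, 8, 7]
Visit 11 → queue [6, 12, 3, 1, 5, 15, 9, 8, 7]
Visit 6 → queue [12, 3, 1, 5, 15, 9, 8, 7]
Visit 12 → queue [3, 1, 5, 15, 9, 8, 7]
Visit 3 → queue [1, 5, 15, 9, 8, 7]
Visit 1 → queue [5, 15, 9, 8, 7]
Visit 5 → queue [15, 9, 8, 7]
Visit 15 → queue [9, 8, 7]
Visit 9 → queue [8, 7]
Visit 8 → queue [7]
Visit 7 → queue []

Visit order: 17, 13, 10, 4, 2, 16, 14, 11, 6, 12, 3, 1, 5, 15, 9, 8, 7

8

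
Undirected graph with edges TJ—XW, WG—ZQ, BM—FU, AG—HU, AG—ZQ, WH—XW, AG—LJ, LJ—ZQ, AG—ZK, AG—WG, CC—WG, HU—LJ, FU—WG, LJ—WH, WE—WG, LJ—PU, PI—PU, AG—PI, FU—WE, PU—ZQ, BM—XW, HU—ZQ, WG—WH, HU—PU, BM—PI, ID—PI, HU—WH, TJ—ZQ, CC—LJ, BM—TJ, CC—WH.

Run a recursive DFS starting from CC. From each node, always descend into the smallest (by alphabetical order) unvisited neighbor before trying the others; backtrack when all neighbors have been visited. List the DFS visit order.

CC -> LJ -> AG -> HU -> PU -> PI -> BM -> FU -> WE -> WG -> WH -> XW -> TJ -> ZQ -> ID -> ZK

Visit CC
CC → LJ
LJ → AG
AG → HU
HU → PU
PU → PI
PI → BM
BM → FU
FU → WE
WE → WG
WG → WH
WH → XW
XW → TJ
TJ → ZQ
PI → ID
AG → ZK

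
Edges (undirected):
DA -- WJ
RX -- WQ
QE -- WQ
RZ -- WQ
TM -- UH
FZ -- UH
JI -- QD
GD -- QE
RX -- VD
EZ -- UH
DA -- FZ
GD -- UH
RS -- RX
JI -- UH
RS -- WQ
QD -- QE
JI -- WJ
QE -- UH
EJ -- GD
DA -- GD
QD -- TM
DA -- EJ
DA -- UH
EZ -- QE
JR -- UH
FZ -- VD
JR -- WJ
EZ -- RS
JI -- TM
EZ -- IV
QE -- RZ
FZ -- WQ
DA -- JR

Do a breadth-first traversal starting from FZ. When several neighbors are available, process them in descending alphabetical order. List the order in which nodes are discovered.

Visit FZ; enqueue WQ, VD, UH, DA → queue [WQ, VD, UH, DA]
Visit WQ; enqueue RZ, RX, RS, QE → queue [VD, UH, DA, RZ, RX, RS, QE]
Visit VD → queue [UH, DA, RZ, RX, RS, QE]
Visit UH; enqueue TM, JR, JI, GD, EZ → queue [DA, RZ, RX, RS, QE, TM, JR, JI, GD, EZ]
Visit DA; enqueue WJ, EJ → queue [RZ, RX, RS, QE, TM, JR, JI, GD, EZ, WJ, EJ]
Visit RZ → queue [RX, RS, QE, TM, JR, JI, GD, EZ, WJ, EJ]
Visit RX → queue [RS, QE, TM, JR, JI, GD, EZ, WJ, EJ]
Visit RS → queue [QE, TM, JR, JI, GD, EZ, WJ, EJ]
Visit QE; enqueue QD → queue [TM, JR, JI, GD, EZ, WJ, EJ, QD]
Visit TM → queue [JR, JI, GD, EZ, WJ, EJ, QD]
Visit JR → queue [JI, GD, EZ, WJ, EJ, QD]
Visit JI → queue [GD, EZ, WJ, EJ, QD]
Visit GD → queue [EZ, WJ, EJ, QD]
Visit EZ; enqueue IV → queue [WJ, EJ, QD, IV]
Visit WJ → queue [EJ, QD, IV]
Visit EJ → queue [QD, IV]
Visit QD → queue [IV]
Visit IV → queue []

FZ → WQ → VD → UH → DA → RZ → RX → RS → QE → TM → JR → JI → GD → EZ → WJ → EJ → QD → IV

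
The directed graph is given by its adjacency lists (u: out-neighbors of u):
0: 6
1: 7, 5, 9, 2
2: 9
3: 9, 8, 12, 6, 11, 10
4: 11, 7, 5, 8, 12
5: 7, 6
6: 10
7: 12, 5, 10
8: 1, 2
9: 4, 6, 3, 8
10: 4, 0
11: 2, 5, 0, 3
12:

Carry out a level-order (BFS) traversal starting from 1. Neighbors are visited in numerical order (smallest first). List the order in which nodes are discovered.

1 2 5 7 9 6 10 12 3 4 8 0 11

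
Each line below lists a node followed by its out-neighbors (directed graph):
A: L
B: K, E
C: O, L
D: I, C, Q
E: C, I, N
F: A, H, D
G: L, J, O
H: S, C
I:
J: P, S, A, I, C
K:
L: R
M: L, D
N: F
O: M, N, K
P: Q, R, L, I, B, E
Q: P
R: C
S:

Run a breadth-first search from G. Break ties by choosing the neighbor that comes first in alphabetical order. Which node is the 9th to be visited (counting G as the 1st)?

S

Visit G; enqueue J, L, O → queue [J, L, O]
Visit J; enqueue A, C, I, P, S → queue [L, O, A, C, I, P, S]
Visit L; enqueue R → queue [O, A, C, I, P, S, R]
Visit O; enqueue K, M, N → queue [A, C, I, P, S, R, K, M, N]
Visit A → queue [C, I, P, S, R, K, M, N]
Visit C → queue [I, P, S, R, K, M, N]
Visit I → queue [P, S, R, K, M, N]
Visit P; enqueue B, E, Q → queue [S, R, K, M, N, B, E, Q]
Visit S → queue [R, K, M, N, B, E, Q]
Visit R → queue [K, M, N, B, E, Q]
Visit K → queue [M, N, B, E, Q]
Visit M; enqueue D → queue [N, B, E, Q, D]
Visit N; enqueue F → queue [B, E, Q, D, F]
Visit B → queue [E, Q, D, F]
Visit E → queue [Q, D, F]
Visit Q → queue [D, F]
Visit D → queue [F]
Visit F; enqueue H → queue [H]
Visit H → queue []

Visit order: G, J, L, O, A, C, I, P, S, R, K, M, N, B, E, Q, D, F, H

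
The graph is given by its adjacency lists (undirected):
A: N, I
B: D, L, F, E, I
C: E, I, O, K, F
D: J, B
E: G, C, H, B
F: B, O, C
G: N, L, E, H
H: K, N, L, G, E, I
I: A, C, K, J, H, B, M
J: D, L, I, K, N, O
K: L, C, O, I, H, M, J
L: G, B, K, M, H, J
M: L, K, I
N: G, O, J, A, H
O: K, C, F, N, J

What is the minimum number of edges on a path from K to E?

2

Level 0: K
Level 1: C, H, I, J, L, M, O
Level 2: A, B, D, E, F, G, N
E first appears at level 2.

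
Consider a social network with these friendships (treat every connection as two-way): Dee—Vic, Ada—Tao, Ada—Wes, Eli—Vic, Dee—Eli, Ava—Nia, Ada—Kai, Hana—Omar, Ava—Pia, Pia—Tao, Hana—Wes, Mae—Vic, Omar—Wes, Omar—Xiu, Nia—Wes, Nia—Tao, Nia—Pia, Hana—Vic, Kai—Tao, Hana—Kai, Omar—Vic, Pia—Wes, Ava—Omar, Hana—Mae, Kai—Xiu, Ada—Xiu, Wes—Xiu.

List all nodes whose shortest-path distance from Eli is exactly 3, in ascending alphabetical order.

Ava, Kai, Wes, Xiu

Level 0: Eli
Level 1: Dee, Vic
Level 2: Hana, Mae, Omar
Level 3: Ava, Kai, Wes, Xiu
Level 4: Ada, Nia, Pia, Tao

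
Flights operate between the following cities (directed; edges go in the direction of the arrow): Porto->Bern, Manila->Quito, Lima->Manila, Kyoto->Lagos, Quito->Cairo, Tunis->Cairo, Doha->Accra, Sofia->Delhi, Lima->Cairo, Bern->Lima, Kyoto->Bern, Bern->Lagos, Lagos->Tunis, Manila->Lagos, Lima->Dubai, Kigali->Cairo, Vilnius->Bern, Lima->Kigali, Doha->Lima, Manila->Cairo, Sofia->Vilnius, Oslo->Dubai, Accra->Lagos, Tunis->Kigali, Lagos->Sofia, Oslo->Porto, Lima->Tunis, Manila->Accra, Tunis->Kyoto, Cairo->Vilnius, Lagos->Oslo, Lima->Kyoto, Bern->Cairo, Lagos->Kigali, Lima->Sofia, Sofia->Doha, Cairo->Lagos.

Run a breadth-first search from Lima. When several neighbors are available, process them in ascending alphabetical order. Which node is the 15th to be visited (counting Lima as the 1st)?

Visit Lima; enqueue Cairo, Dubai, Kigali, Kyoto, Manila, Sofia, Tunis → queue [Cairo, Dubai, Kigali, Kyoto, Manila, Sofia, Tunis]
Visit Cairo; enqueue Lagos, Vilnius → queue [Dubai, Kigali, Kyoto, Manila, Sofia, Tunis, Lagos, Vilnius]
Visit Dubai → queue [Kigali, Kyoto, Manila, Sofia, Tunis, Lagos, Vilnius]
Visit Kigali → queue [Kyoto, Manila, Sofia, Tunis, Lagos, Vilnius]
Visit Kyoto; enqueue Bern → queue [Manila, Sofia, Tunis, Lagos, Vilnius, Bern]
Visit Manila; enqueue Accra, Quito → queue [Sofia, Tunis, Lagos, Vilnius, Bern, Accra, Quito]
Visit Sofia; enqueue Delhi, Doha → queue [Tunis, Lagos, Vilnius, Bern, Accra, Quito, Delhi, Doha]
Visit Tunis → queue [Lagos, Vilnius, Bern, Accra, Quito, Delhi, Doha]
Visit Lagos; enqueue Oslo → queue [Vilnius, Bern, Accra, Quito, Delhi, Doha, Oslo]
Visit Vilnius → queue [Bern, Accra, Quito, Delhi, Doha, Oslo]
Visit Bern → queue [Accra, Quito, Delhi, Doha, Oslo]
Visit Accra → queue [Quito, Delhi, Doha, Oslo]
Visit Quito → queue [Delhi, Doha, Oslo]
Visit Delhi → queue [Doha, Oslo]
Visit Doha → queue [Oslo]
Visit Oslo; enqueue Porto → queue [Porto]
Visit Porto → queue []

Visit order: Lima, Cairo, Dubai, Kigali, Kyoto, Manila, Sofia, Tunis, Lagos, Vilnius, Bern, Accra, Quito, Delhi, Doha, Oslo, Porto

Doha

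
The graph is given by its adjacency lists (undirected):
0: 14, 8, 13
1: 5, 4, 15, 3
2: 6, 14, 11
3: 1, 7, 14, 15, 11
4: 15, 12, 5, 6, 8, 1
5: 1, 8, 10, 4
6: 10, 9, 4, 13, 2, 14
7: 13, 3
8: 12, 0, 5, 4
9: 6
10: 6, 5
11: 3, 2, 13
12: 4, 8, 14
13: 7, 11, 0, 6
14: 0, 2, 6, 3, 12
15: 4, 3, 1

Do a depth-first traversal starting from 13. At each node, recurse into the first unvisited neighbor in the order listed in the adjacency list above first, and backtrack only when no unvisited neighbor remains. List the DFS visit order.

Visit 13
13 → 7
7 → 3
3 → 1
1 → 5
5 → 8
8 → 12
12 → 4
4 → 15
4 → 6
6 → 10
6 → 9
6 → 2
2 → 14
14 → 0
2 → 11

13, 7, 3, 1, 5, 8, 12, 4, 15, 6, 10, 9, 2, 14, 0, 11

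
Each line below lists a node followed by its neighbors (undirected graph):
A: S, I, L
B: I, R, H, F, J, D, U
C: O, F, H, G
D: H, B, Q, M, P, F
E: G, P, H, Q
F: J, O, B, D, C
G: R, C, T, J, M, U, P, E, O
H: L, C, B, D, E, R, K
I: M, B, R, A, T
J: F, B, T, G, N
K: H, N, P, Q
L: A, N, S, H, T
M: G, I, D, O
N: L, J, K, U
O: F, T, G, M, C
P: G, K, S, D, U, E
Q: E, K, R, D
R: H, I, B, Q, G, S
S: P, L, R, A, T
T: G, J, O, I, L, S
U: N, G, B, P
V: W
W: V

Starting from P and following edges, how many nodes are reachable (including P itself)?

21

BFS from P visits: P, G, K, S, D, U, E, R, C, T, J, M, O, H, N, Q, L, A, B, F, I
Reachable nodes: 21 of 23 total.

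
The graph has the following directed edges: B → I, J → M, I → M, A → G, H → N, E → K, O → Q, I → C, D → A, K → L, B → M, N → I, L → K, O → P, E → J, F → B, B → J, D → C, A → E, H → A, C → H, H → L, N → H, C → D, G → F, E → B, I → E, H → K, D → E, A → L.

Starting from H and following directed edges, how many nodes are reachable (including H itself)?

14

BFS from H visits: H, N, L, K, A, I, G, E, M, C, F, J, B, D
Reachable nodes: 14 of 17 total.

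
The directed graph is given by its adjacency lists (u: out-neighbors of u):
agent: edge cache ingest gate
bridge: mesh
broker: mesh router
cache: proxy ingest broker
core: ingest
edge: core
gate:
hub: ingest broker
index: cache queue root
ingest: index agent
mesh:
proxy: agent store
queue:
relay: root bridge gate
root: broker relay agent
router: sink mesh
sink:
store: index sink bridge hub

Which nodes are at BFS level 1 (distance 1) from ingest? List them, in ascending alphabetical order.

agent, index

Level 0: ingest
Level 1: agent, index
Level 2: cache, edge, gate, queue, root
Level 3: broker, core, proxy, relay
Level 4: bridge, mesh, router, store
Level 5: hub, sink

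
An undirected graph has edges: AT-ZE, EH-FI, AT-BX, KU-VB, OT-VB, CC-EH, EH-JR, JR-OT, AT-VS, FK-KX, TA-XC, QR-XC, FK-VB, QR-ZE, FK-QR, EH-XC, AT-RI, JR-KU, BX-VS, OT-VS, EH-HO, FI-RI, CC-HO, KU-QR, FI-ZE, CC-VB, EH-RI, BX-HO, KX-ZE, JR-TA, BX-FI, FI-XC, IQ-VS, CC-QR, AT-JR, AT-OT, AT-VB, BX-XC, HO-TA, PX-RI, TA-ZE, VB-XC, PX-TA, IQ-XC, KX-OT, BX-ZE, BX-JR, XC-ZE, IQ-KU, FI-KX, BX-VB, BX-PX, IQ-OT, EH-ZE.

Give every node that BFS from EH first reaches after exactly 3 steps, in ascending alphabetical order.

FK, VS

Level 0: EH
Level 1: CC, FI, HO, JR, RI, XC, ZE
Level 2: AT, BX, IQ, KU, KX, OT, PX, QR, TA, VB
Level 3: FK, VS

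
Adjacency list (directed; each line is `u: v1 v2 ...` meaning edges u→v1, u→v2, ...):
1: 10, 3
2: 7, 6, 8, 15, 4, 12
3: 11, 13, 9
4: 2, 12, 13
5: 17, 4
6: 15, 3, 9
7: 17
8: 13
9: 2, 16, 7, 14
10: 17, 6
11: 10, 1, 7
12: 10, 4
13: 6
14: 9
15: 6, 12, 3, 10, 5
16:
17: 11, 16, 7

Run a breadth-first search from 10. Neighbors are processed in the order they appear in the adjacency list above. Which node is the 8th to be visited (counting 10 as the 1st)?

3

Visit 10; enqueue 17, 6 → queue [17, 6]
Visit 17; enqueue 11, 16, 7 → queue [6, 11, 16, 7]
Visit 6; enqueue 15, 3, 9 → queue [11, 16, 7, 15, 3, 9]
Visit 11; enqueue 1 → queue [16, 7, 15, 3, 9, 1]
Visit 16 → queue [7, 15, 3, 9, 1]
Visit 7 → queue [15, 3, 9, 1]
Visit 15; enqueue 12, 5 → queue [3, 9, 1, 12, 5]
Visit 3; enqueue 13 → queue [9, 1, 12, 5, 13]
Visit 9; enqueue 2, 14 → queue [1, 12, 5, 13, 2, 14]
Visit 1 → queue [12, 5, 13, 2, 14]
Visit 12; enqueue 4 → queue [5, 13, 2, 14, 4]
Visit 5 → queue [13, 2, 14, 4]
Visit 13 → queue [2, 14, 4]
Visit 2; enqueue 8 → queue [14, 4, 8]
Visit 14 → queue [4, 8]
Visit 4 → queue [8]
Visit 8 → queue []

Visit order: 10, 17, 6, 11, 16, 7, 15, 3, 9, 1, 12, 5, 13, 2, 14, 4, 8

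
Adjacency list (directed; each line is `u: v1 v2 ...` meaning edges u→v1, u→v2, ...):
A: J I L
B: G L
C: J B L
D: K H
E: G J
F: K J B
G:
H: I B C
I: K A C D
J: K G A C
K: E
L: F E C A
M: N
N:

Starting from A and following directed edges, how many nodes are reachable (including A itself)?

12

BFS from A visits: A, J, I, L, K, G, C, D, F, E, B, H
Reachable nodes: 12 of 14 total.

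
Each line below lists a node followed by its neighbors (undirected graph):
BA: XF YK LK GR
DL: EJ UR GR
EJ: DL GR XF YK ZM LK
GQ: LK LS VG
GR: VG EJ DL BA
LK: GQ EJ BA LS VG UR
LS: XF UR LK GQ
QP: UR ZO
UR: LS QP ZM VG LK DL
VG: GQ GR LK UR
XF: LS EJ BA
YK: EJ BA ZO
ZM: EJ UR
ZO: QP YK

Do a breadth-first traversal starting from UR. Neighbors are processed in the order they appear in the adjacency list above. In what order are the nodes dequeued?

Visit UR; enqueue LS, QP, ZM, VG, LK, DL → queue [LS, QP, ZM, VG, LK, DL]
Visit LS; enqueue XF, GQ → queue [QP, ZM, VG, LK, DL, XF, GQ]
Visit QP; enqueue ZO → queue [ZM, VG, LK, DL, XF, GQ, ZO]
Visit ZM; enqueue EJ → queue [VG, LK, DL, XF, GQ, ZO, EJ]
Visit VG; enqueue GR → queue [LK, DL, XF, GQ, ZO, EJ, GR]
Visit LK; enqueue BA → queue [DL, XF, GQ, ZO, EJ, GR, BA]
Visit DL → queue [XF, GQ, ZO, EJ, GR, BA]
Visit XF → queue [GQ, ZO, EJ, GR, BA]
Visit GQ → queue [ZO, EJ, GR, BA]
Visit ZO; enqueue YK → queue [EJ, GR, BA, YK]
Visit EJ → queue [GR, BA, YK]
Visit GR → queue [BA, YK]
Visit BA → queue [YK]
Visit YK → queue []

UR, LS, QP, ZM, VG, LK, DL, XF, GQ, ZO, EJ, GR, BA, YK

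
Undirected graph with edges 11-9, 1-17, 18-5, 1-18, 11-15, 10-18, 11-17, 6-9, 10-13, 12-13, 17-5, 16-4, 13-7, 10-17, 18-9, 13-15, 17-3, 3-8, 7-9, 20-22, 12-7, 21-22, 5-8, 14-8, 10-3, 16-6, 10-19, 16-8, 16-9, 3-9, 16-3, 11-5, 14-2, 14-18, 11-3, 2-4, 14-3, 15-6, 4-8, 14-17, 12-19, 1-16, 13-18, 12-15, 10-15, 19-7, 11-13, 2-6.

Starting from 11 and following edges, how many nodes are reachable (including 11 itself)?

19

BFS from 11 visits: 11, 3, 5, 9, 13, 15, 17, 8, 10, 14, 16, 18, 6, 7, 12, 1, 4, 19, 2
Reachable nodes: 19 of 22 total.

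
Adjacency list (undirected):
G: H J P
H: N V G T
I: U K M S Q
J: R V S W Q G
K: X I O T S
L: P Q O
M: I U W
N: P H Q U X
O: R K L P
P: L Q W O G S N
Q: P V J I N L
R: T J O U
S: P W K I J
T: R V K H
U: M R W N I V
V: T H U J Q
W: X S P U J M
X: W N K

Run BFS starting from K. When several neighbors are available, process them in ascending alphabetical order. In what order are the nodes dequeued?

K → I → O → S → T → X → M → Q → U → L → P → R → J → W → H → V → N → G

Visit K; enqueue I, O, S, T, X → queue [I, O, S, T, X]
Visit I; enqueue M, Q, U → queue [O, S, T, X, M, Q, U]
Visit O; enqueue L, P, R → queue [S, T, X, M, Q, U, L, P, R]
Visit S; enqueue J, W → queue [T, X, M, Q, U, L, P, R, J, W]
Visit T; enqueue H, V → queue [X, M, Q, U, L, P, R, J, W, H, V]
Visit X; enqueue N → queue [M, Q, U, L, P, R, J, W, H, V, N]
Visit M → queue [Q, U, L, P, R, J, W, H, V, N]
Visit Q → queue [U, L, P, R, J, W, H, V, N]
Visit U → queue [L, P, R, J, W, H, V, N]
Visit L → queue [P, R, J, W, H, V, N]
Visit P; enqueue G → queue [R, J, W, H, V, N, G]
Visit R → queue [J, W, H, V, N, G]
Visit J → queue [W, H, V, N, G]
Visit W → queue [H, V, N, G]
Visit H → queue [V, N, G]
Visit V → queue [N, G]
Visit N → queue [G]
Visit G → queue []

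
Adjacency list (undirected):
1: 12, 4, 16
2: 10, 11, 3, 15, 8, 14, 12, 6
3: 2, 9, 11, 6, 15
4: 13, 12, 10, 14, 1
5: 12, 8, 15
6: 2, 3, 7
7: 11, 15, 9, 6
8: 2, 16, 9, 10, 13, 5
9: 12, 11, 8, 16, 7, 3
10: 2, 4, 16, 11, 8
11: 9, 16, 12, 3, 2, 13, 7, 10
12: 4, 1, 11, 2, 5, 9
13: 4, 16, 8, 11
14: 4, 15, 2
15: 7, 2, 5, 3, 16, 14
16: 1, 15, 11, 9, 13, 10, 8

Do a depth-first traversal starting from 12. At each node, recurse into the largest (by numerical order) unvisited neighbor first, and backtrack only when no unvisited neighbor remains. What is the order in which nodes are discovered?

Visit 12
12 → 11
11 → 16
16 → 15
15 → 14
14 → 4
4 → 13
13 → 8
8 → 10
10 → 2
2 → 6
6 → 7
7 → 9
9 → 3
8 → 5
4 → 1

12 -> 11 -> 16 -> 15 -> 14 -> 4 -> 13 -> 8 -> 10 -> 2 -> 6 -> 7 -> 9 -> 3 -> 5 -> 1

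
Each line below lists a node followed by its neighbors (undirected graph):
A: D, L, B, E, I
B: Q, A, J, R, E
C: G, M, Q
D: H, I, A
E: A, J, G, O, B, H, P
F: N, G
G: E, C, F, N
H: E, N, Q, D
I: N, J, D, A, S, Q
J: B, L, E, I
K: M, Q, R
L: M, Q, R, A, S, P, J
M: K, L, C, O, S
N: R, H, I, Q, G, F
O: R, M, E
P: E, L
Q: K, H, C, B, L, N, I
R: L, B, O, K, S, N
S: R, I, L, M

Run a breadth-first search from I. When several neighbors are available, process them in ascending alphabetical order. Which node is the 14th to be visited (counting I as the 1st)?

R

Visit I; enqueue A, D, J, N, Q, S → queue [A, D, J, N, Q, S]
Visit A; enqueue B, E, L → queue [D, J, N, Q, S, B, E, L]
Visit D; enqueue H → queue [J, N, Q, S, B, E, L, H]
Visit J → queue [N, Q, S, B, E, L, H]
Visit N; enqueue F, G, R → queue [Q, S, B, E, L, H, F, G, R]
Visit Q; enqueue C, K → queue [S, B, E, L, H, F, G, R, C, K]
Visit S; enqueue M → queue [B, E, L, H, F, G, R, C, K, M]
Visit B → queue [E, L, H, F, G, R, C, K, M]
Visit E; enqueue O, P → queue [L, H, F, G, R, C, K, M, O, P]
Visit L → queue [H, F, G, R, C, K, M, O, P]
Visit H → queue [F, G, R, C, K, M, O, P]
Visit F → queue [G, R, C, K, M, O, P]
Visit G → queue [R, C, K, M, O, P]
Visit R → queue [C, K, M, O, P]
Visit C → queue [K, M, O, P]
Visit K → queue [M, O, P]
Visit M → queue [O, P]
Visit O → queue [P]
Visit P → queue []

Visit order: I, A, D, J, N, Q, S, B, E, L, H, F, G, R, C, K, M, O, P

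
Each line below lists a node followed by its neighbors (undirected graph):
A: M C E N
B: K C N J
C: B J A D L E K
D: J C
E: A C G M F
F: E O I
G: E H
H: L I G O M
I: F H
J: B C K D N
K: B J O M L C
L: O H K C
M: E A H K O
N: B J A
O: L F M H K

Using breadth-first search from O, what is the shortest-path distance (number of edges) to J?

Level 0: O
Level 1: F, H, K, L, M
Level 2: A, B, C, E, G, I, J
Level 3: D, N
J first appears at level 2.

2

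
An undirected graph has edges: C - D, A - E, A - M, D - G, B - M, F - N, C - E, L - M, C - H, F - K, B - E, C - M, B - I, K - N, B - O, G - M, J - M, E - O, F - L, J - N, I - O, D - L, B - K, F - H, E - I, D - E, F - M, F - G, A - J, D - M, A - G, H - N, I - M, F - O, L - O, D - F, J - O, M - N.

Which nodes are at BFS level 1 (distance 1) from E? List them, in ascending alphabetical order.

A, B, C, D, I, O

Level 0: E
Level 1: A, B, C, D, I, O
Level 2: F, G, H, J, K, L, M
Level 3: N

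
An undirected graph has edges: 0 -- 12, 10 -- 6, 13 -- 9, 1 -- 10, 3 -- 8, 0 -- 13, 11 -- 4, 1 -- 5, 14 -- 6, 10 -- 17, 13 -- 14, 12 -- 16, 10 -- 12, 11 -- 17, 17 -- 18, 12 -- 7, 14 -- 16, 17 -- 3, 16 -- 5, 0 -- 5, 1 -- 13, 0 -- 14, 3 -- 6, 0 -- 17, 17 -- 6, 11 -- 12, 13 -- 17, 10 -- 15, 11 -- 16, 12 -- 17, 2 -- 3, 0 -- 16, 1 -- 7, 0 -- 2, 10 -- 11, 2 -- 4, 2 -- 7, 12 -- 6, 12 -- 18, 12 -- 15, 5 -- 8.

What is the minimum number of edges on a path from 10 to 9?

3

Level 0: 10
Level 1: 1, 6, 11, 12, 15, 17
Level 2: 0, 3, 4, 5, 7, 13, 14, 16, 18
Level 3: 2, 8, 9
9 first appears at level 3.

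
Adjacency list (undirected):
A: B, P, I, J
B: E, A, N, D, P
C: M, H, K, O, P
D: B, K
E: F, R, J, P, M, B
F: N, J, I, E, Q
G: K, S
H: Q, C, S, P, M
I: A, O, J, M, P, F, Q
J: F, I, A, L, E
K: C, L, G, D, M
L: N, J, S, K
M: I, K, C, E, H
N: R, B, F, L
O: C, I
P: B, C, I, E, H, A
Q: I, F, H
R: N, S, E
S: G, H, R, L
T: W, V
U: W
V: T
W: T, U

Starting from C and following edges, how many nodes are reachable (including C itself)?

19

BFS from C visits: C, H, K, M, O, P, Q, S, D, G, L, E, I, A, B, F, R, J, N
Reachable nodes: 19 of 23 total.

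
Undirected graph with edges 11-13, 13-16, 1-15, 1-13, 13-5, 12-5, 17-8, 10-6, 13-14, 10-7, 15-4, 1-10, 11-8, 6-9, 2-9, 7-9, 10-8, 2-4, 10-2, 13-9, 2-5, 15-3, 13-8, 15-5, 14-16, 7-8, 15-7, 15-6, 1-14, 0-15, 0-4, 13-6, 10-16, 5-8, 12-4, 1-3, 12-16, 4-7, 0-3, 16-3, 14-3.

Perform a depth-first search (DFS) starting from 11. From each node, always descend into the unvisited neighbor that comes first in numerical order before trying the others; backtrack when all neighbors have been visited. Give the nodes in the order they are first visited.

11, 8, 5, 2, 4, 0, 3, 1, 10, 6, 9, 7, 15, 13, 14, 16, 12, 17

Visit 11
11 → 8
8 → 5
5 → 2
2 → 4
4 → 0
0 → 3
3 → 1
1 → 10
10 → 6
6 → 9
9 → 7
7 → 15
9 → 13
13 → 14
14 → 16
16 → 12
8 → 17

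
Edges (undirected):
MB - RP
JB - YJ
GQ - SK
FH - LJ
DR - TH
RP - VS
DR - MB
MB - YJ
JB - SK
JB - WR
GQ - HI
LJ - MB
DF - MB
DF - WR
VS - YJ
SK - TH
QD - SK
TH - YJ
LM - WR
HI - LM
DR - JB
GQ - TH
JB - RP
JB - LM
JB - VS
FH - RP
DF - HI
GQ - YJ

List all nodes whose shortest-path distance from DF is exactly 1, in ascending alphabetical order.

HI, MB, WR

Level 0: DF
Level 1: HI, MB, WR
Level 2: DR, GQ, JB, LJ, LM, RP, YJ
Level 3: FH, SK, TH, VS
Level 4: QD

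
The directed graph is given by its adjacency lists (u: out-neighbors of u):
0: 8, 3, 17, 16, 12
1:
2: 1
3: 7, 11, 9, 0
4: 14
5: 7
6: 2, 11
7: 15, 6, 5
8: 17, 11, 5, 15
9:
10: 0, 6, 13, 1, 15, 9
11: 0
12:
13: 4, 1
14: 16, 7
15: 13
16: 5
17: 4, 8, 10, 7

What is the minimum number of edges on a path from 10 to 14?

Level 0: 10
Level 1: 0, 1, 6, 9, 13, 15
Level 2: 2, 3, 4, 8, 11, 12, 16, 17
Level 3: 5, 7, 14
14 first appears at level 3.

3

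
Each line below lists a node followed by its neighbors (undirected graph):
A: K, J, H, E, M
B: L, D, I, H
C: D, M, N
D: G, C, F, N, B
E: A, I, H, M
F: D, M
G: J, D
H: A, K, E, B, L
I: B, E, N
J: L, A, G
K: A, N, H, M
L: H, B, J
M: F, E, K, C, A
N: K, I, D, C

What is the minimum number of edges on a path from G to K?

Level 0: G
Level 1: D, J
Level 2: A, B, C, F, L, N
Level 3: E, H, I, K, M
K first appears at level 3.

3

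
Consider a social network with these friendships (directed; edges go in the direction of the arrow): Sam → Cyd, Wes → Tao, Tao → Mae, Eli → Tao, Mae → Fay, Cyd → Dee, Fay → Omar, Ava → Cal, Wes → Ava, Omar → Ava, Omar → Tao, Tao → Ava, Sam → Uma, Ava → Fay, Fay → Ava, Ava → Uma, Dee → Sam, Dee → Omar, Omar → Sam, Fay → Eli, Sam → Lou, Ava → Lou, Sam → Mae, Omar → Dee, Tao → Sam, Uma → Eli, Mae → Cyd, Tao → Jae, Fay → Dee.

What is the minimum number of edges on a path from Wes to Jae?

2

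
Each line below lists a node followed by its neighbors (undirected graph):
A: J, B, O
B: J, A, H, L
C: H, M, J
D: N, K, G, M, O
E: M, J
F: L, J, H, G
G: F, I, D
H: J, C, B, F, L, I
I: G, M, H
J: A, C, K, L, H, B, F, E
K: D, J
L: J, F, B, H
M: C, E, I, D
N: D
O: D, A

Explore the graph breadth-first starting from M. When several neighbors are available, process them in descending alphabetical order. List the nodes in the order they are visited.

Visit M; enqueue I, E, D, C → queue [I, E, D, C]
Visit I; enqueue H, G → queue [E, D, C, H, G]
Visit E; enqueue J → queue [D, C, H, G, J]
Visit D; enqueue O, N, K → queue [C, H, G, J, O, N, K]
Visit C → queue [H, G, J, O, N, K]
Visit H; enqueue L, F, B → queue [G, J, O, N, K, L, F, B]
Visit G → queue [J, O, N, K, L, F, B]
Visit J; enqueue A → queue [O, N, K, L, F, B, A]
Visit O → queue [N, K, L, F, B, A]
Visit N → queue [K, L, F, B, A]
Visit K → queue [L, F, B, A]
Visit L → queue [F, B, A]
Visit F → queue [B, A]
Visit B → queue [A]
Visit A → queue []

M → I → E → D → C → H → G → J → O → N → K → L → F → B → A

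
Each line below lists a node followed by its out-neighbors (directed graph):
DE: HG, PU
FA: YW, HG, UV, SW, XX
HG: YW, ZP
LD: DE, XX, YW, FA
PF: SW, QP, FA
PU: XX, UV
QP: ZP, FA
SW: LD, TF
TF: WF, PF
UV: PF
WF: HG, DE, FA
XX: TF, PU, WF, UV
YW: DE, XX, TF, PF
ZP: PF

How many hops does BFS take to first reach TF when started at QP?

Level 0: QP
Level 1: FA, ZP
Level 2: HG, PF, SW, UV, XX, YW
Level 3: DE, LD, PU, TF, WF
TF first appears at level 3.

3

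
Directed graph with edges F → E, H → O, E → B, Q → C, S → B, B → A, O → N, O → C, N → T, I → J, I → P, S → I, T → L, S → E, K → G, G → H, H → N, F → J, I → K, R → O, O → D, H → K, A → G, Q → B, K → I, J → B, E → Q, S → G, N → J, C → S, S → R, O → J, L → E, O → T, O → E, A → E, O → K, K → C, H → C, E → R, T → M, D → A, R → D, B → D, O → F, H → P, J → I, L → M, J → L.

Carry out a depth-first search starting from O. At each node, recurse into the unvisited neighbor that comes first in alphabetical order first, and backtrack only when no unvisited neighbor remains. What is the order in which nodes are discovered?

O, C, S, B, A, E, Q, R, D, G, H, K, I, J, L, M, P, N, T, F

Visit O
O → C
C → S
S → B
B → A
A → E
E → Q
E → R
R → D
A → G
G → H
H → K
K → I
I → J
J → L
L → M
I → P
H → N
N → T
O → F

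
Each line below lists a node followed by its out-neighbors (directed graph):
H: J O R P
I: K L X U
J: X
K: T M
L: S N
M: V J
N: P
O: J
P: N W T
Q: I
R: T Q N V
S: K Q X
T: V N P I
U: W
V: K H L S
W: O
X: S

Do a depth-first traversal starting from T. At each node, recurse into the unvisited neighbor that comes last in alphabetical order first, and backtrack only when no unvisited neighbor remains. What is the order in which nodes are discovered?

Visit T
T → V
V → S
S → X
S → Q
Q → I
I → U
U → W
W → O
O → J
I → L
L → N
N → P
I → K
K → M
V → H
H → R

T, V, S, X, Q, I, U, W, O, J, L, N, P, K, M, H, R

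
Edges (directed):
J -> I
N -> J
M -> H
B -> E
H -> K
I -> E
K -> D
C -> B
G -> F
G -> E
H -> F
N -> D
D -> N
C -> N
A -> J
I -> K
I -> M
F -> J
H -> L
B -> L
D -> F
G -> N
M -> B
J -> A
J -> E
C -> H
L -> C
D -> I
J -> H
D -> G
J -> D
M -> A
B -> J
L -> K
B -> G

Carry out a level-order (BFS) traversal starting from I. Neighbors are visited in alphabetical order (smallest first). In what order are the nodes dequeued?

I E K M D A B H F G N J L C

Visit I; enqueue E, K, M → queue [E, K, M]
Visit E → queue [K, M]
Visit K; enqueue D → queue [M, D]
Visit M; enqueue A, B, H → queue [D, A, B, H]
Visit D; enqueue F, G, N → queue [A, B, H, F, G, N]
Visit A; enqueue J → queue [B, H, F, G, N, J]
Visit B; enqueue L → queue [H, F, G, N, J, L]
Visit H → queue [F, G, N, J, L]
Visit F → queue [G, N, J, L]
Visit G → queue [N, J, L]
Visit N → queue [J, L]
Visit J → queue [L]
Visit L; enqueue C → queue [C]
Visit C → queue []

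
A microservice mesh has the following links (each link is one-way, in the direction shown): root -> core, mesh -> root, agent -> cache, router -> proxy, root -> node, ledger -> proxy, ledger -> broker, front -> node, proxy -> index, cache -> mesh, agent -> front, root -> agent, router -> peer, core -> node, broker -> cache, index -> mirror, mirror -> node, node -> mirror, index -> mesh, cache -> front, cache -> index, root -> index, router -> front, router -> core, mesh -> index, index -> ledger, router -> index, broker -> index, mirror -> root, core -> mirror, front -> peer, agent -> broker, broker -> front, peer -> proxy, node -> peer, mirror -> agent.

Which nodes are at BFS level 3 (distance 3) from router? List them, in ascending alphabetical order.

agent, broker, root

Level 0: router
Level 1: core, front, index, peer, proxy
Level 2: ledger, mesh, mirror, node
Level 3: agent, broker, root
Level 4: cache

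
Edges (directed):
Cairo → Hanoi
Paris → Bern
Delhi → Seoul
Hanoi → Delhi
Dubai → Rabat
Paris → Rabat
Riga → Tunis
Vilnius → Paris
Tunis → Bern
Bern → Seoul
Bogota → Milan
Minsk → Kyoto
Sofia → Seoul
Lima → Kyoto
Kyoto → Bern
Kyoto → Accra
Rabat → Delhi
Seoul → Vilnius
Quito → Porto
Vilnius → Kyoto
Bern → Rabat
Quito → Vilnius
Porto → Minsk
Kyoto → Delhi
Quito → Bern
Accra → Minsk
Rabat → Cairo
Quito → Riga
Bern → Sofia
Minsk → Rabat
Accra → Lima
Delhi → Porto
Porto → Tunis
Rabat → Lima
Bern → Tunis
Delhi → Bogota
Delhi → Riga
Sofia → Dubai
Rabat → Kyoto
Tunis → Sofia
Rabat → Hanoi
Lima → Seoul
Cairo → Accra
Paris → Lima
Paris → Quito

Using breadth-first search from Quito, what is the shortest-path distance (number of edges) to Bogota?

4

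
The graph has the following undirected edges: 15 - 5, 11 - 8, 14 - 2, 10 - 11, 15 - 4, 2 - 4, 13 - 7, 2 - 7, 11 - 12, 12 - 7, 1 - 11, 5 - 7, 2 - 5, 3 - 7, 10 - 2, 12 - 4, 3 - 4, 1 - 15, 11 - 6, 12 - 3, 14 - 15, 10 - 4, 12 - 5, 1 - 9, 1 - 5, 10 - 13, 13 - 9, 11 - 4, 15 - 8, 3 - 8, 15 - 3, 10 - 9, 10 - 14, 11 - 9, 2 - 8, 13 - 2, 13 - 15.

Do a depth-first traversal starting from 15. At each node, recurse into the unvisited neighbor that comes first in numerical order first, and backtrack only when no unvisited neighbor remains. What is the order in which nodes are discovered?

15 → 1 → 5 → 2 → 4 → 3 → 7 → 12 → 11 → 6 → 8 → 9 → 10 → 13 → 14

Visit 15
15 → 1
1 → 5
5 → 2
2 → 4
4 → 3
3 → 7
7 → 12
12 → 11
11 → 6
11 → 8
11 → 9
9 → 10
10 → 13
10 → 14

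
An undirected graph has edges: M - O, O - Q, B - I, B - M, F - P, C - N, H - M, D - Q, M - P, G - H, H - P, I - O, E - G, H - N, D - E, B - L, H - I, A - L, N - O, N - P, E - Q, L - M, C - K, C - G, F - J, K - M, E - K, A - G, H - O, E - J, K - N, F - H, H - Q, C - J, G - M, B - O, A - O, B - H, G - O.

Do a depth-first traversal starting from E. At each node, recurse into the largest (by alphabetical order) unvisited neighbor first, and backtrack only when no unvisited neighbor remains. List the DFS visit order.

Visit E
E → Q
Q → O
O → N
N → P
P → M
M → L
L → B
B → I
I → H
H → G
G → C
C → K
C → J
J → F
G → A
Q → D

E -> Q -> O -> N -> P -> M -> L -> B -> I -> H -> G -> C -> K -> J -> F -> A -> D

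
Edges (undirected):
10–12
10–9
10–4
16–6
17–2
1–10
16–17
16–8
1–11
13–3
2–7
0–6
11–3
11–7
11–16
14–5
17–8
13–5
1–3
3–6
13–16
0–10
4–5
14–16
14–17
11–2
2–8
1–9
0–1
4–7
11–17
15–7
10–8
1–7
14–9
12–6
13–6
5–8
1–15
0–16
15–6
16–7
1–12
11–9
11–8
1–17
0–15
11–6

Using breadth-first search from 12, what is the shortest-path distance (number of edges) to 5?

3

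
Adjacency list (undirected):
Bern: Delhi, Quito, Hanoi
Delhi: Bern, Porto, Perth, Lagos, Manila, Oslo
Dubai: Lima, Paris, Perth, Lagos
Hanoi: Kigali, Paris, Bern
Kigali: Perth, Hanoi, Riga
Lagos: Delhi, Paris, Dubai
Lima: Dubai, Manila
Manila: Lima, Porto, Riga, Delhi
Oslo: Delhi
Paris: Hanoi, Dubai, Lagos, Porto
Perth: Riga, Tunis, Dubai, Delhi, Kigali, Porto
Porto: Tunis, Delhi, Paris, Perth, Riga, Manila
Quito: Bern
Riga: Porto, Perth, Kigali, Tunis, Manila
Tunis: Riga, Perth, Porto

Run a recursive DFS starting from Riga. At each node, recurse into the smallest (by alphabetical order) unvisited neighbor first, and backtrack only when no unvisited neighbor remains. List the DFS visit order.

Visit Riga
Riga → Kigali
Kigali → Hanoi
Hanoi → Bern
Bern → Delhi
Delhi → Lagos
Lagos → Dubai
Dubai → Lima
Lima → Manila
Manila → Porto
Porto → Paris
Porto → Perth
Perth → Tunis
Delhi → Oslo
Bern → Quito

Riga, Kigali, Hanoi, Bern, Delhi, Lagos, Dubai, Lima, Manila, Porto, Paris, Perth, Tunis, Oslo, Quito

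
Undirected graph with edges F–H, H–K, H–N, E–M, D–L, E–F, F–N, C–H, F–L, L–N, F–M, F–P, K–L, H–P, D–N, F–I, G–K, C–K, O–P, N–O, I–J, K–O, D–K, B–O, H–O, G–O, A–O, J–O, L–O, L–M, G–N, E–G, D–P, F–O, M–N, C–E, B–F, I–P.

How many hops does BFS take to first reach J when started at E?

3

Level 0: E
Level 1: C, F, G, M
Level 2: B, H, I, K, L, N, O, P
Level 3: A, D, J
J first appears at level 3.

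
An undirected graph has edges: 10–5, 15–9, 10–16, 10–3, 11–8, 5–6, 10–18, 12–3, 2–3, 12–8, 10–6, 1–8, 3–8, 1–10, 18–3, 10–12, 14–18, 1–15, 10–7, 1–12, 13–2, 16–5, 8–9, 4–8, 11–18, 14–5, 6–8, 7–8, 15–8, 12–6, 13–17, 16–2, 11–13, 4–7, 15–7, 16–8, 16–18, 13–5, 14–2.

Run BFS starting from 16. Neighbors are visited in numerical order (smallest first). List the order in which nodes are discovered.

16 -> 2 -> 5 -> 8 -> 10 -> 18 -> 3 -> 13 -> 14 -> 6 -> 1 -> 4 -> 7 -> 9 -> 11 -> 12 -> 15 -> 17

Visit 16; enqueue 2, 5, 8, 10, 18 → queue [2, 5, 8, 10, 18]
Visit 2; enqueue 3, 13, 14 → queue [5, 8, 10, 18, 3, 13, 14]
Visit 5; enqueue 6 → queue [8, 10, 18, 3, 13, 14, 6]
Visit 8; enqueue 1, 4, 7, 9, 11, 12, 15 → queue [10, 18, 3, 13, 14, 6, 1, 4, 7, 9, 11, 12, 15]
Visit 10 → queue [18, 3, 13, 14, 6, 1, 4, 7, 9, 11, 12, 15]
Visit 18 → queue [3, 13, 14, 6, 1, 4, 7, 9, 11, 12, 15]
Visit 3 → queue [13, 14, 6, 1, 4, 7, 9, 11, 12, 15]
Visit 13; enqueue 17 → queue [14, 6, 1, 4, 7, 9, 11, 12, 15, 17]
Visit 14 → queue [6, 1, 4, 7, 9, 11, 12, 15, 17]
Visit 6 → queue [1, 4, 7, 9, 11, 12, 15, 17]
Visit 1 → queue [4, 7, 9, 11, 12, 15, 17]
Visit 4 → queue [7, 9, 11, 12, 15, 17]
Visit 7 → queue [9, 11, 12, 15, 17]
Visit 9 → queue [11, 12, 15, 17]
Visit 11 → queue [12, 15, 17]
Visit 12 → queue [15, 17]
Visit 15 → queue [17]
Visit 17 → queue []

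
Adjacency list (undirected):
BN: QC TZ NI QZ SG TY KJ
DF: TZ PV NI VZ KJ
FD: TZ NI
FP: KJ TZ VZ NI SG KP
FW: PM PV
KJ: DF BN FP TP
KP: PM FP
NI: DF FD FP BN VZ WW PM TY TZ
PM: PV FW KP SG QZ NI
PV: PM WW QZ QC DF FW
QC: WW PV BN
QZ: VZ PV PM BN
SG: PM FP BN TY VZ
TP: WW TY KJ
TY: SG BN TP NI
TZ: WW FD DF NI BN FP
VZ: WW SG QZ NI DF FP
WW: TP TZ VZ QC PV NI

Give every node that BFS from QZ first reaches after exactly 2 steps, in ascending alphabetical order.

DF, FP, FW, KJ, KP, NI, QC, SG, TY, TZ, WW

Level 0: QZ
Level 1: BN, PM, PV, VZ
Level 2: DF, FP, FW, KJ, KP, NI, QC, SG, TY, TZ, WW
Level 3: FD, TP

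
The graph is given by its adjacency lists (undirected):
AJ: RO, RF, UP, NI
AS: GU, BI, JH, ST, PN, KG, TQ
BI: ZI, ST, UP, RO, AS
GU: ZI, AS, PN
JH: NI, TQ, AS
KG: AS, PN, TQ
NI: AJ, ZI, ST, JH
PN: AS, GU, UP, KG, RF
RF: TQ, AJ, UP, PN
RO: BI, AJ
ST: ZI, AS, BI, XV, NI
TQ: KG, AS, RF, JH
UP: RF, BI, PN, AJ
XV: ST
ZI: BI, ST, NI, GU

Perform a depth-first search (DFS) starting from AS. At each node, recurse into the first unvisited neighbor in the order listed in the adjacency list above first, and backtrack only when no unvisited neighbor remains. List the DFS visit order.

AS GU ZI BI ST XV NI AJ RO RF TQ KG PN UP JH

Visit AS
AS → GU
GU → ZI
ZI → BI
BI → ST
ST → XV
ST → NI
NI → AJ
AJ → RO
AJ → RF
RF → TQ
TQ → KG
KG → PN
PN → UP
TQ → JH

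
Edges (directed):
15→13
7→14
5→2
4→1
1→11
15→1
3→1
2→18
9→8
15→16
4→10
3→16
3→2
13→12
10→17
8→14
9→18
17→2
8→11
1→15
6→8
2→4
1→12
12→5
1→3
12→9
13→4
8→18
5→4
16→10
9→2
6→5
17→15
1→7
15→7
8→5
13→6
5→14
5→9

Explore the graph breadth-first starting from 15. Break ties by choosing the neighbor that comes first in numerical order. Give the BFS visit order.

Visit 15; enqueue 1, 7, 13, 16 → queue [1, 7, 13, 16]
Visit 1; enqueue 3, 11, 12 → queue [7, 13, 16, 3, 11, 12]
Visit 7; enqueue 14 → queue [13, 16, 3, 11, 12, 14]
Visit 13; enqueue 4, 6 → queue [16, 3, 11, 12, 14, 4, 6]
Visit 16; enqueue 10 → queue [3, 11, 12, 14, 4, 6, 10]
Visit 3; enqueue 2 → queue [11, 12, 14, 4, 6, 10, 2]
Visit 11 → queue [12, 14, 4, 6, 10, 2]
Visit 12; enqueue 5, 9 → queue [14, 4, 6, 10, 2, 5, 9]
Visit 14 → queue [4, 6, 10, 2, 5, 9]
Visit 4 → queue [6, 10, 2, 5, 9]
Visit 6; enqueue 8 → queue [10, 2, 5, 9, 8]
Visit 10; enqueue 17 → queue [2, 5, 9, 8, 17]
Visit 2; enqueue 18 → queue [5, 9, 8, 17, 18]
Visit 5 → queue [9, 8, 17, 18]
Visit 9 → queue [8, 17, 18]
Visit 8 → queue [17, 18]
Visit 17 → queue [18]
Visit 18 → queue []

15 → 1 → 7 → 13 → 16 → 3 → 11 → 12 → 14 → 4 → 6 → 10 → 2 → 5 → 9 → 8 → 17 → 18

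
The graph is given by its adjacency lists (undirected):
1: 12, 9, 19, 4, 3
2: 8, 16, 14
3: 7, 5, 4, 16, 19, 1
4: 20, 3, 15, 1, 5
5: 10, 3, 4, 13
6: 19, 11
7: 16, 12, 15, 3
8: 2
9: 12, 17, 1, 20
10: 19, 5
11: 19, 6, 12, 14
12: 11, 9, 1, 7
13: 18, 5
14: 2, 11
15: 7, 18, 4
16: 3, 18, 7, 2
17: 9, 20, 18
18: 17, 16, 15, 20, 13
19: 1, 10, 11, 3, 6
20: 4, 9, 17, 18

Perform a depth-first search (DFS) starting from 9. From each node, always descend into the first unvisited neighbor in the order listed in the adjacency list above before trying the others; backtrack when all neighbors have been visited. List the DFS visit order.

9 → 12 → 11 → 19 → 1 → 4 → 20 → 17 → 18 → 16 → 3 → 7 → 15 → 5 → 10 → 13 → 2 → 8 → 14 → 6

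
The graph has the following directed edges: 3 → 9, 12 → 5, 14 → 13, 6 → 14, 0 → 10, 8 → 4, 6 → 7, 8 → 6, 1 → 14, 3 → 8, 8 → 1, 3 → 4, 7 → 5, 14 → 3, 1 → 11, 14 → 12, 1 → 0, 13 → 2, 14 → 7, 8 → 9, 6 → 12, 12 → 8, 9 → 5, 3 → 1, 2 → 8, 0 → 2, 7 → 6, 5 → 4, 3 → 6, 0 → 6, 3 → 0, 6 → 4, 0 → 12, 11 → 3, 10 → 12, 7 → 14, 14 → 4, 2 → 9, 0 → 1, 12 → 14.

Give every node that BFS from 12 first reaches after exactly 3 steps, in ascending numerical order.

0, 2, 11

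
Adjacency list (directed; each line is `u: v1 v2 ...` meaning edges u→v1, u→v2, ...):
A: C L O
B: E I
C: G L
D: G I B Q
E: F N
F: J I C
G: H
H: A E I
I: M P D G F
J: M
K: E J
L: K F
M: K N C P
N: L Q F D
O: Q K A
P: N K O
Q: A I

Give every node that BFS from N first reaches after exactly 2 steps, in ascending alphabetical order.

A, B, C, G, I, J, K

Level 0: N
Level 1: D, F, L, Q
Level 2: A, B, C, G, I, J, K
Level 3: E, H, M, O, P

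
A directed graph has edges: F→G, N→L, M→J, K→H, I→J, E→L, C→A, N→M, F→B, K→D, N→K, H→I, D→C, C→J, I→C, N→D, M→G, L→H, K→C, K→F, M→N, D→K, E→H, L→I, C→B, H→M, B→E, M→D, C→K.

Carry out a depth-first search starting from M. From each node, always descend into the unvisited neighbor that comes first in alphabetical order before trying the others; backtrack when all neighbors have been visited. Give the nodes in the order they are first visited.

M D C A B E H I J L K F G N

Visit M
M → D
D → C
C → A
C → B
B → E
E → H
H → I
I → J
E → L
C → K
K → F
F → G
M → N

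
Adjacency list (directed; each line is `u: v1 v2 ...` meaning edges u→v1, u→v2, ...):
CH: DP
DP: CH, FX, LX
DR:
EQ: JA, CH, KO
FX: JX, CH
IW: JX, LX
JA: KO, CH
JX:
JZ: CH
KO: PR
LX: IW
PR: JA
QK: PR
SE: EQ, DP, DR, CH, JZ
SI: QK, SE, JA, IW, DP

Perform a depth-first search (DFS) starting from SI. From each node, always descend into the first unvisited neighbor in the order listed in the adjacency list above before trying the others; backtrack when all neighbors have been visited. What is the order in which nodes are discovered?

Visit SI
SI → QK
QK → PR
PR → JA
JA → KO
JA → CH
CH → DP
DP → FX
FX → JX
DP → LX
LX → IW
SI → SE
SE → EQ
SE → DR
SE → JZ

SI, QK, PR, JA, KO, CH, DP, FX, JX, LX, IW, SE, EQ, DR, JZ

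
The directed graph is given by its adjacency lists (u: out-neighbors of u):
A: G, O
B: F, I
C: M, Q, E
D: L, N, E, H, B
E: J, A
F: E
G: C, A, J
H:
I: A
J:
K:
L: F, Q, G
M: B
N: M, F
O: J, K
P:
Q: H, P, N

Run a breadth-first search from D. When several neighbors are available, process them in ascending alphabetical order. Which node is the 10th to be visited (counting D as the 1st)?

Visit D; enqueue B, E, H, L, N → queue [B, E, H, L, N]
Visit B; enqueue F, I → queue [E, H, L, N, F, I]
Visit E; enqueue A, J → queue [H, L, N, F, I, A, J]
Visit H → queue [L, N, F, I, A, J]
Visit L; enqueue G, Q → queue [N, F, I, A, J, G, Q]
Visit N; enqueue M → queue [F, I, A, J, G, Q, M]
Visit F → queue [I, A, J, G, Q, M]
Visit I → queue [A, J, G, Q, M]
Visit A; enqueue O → queue [J, G, Q, M, O]
Visit J → queue [G, Q, M, O]
Visit G; enqueue C → queue [Q, M, O, C]
Visit Q; enqueue P → queue [M, O, C, P]
Visit M → queue [O, C, P]
Visit O; enqueue K → queue [C, P, K]
Visit C → queue [P, K]
Visit P → queue [K]
Visit K → queue []

Visit order: D, B, E, H, L, N, F, I, A, J, G, Q, M, O, C, P, K

J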